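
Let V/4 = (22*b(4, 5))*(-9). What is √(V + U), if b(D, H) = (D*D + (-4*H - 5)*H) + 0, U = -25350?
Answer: √60978 ≈ 246.94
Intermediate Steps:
b(D, H) = D² + H*(-5 - 4*H) (b(D, H) = (D² + (-5 - 4*H)*H) + 0 = (D² + H*(-5 - 4*H)) + 0 = D² + H*(-5 - 4*H))
V = 86328 (V = 4*((22*(4² - 5*5 - 4*5²))*(-9)) = 4*((22*(16 - 25 - 4*25))*(-9)) = 4*((22*(16 - 25 - 100))*(-9)) = 4*((22*(-109))*(-9)) = 4*(-2398*(-9)) = 4*21582 = 86328)
√(V + U) = √(86328 - 25350) = √60978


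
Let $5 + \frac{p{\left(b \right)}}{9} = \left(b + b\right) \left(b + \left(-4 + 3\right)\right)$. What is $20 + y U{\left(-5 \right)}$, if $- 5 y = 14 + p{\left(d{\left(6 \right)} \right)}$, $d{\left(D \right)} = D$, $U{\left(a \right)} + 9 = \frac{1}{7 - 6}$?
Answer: $\frac{4172}{5} \approx 834.4$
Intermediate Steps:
$U{\left(a \right)} = -8$ ($U{\left(a \right)} = -9 + \frac{1}{7 - 6} = -9 + 1^{-1} = -9 + 1 = -8$)
$p{\left(b \right)} = -45 + 18 b \left(-1 + b\right)$ ($p{\left(b \right)} = -45 + 9 \left(b + b\right) \left(b + \left(-4 + 3\right)\right) = -45 + 9 \cdot 2 b \left(b - 1\right) = -45 + 9 \cdot 2 b \left(-1 + b\right) = -45 + 18 b \left(-1 + b\right)$)
$y = - \frac{509}{5}$ ($y = - \frac{14 - \left(153 - 648\right)}{5} = - \frac{14 - -495}{5} = - \frac{14 + 495}{5} = \left(- \frac{1}{5}\right) 509 = - \frac{509}{5} \approx -101.8$)
$20 + y U{\left(-5 \right)} = 20 - - \frac{4072}{5} = 20 + \frac{4072}{5} = \frac{4172}{5}$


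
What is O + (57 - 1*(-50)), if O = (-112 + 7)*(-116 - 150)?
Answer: 28037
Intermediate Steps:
O = 27930 (O = -105*(-266) = 27930)
O + (57 - 1*(-50)) = 27930 + (57 - 1*(-50)) = 27930 + (57 + 50) = 27930 + 107 = 28037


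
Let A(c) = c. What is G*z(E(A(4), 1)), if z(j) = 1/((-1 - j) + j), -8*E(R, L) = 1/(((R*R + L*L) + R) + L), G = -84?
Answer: 84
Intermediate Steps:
E(R, L) = -1/(8*(L + R + L² + R²)) (E(R, L) = -1/(8*(((R*R + L*L) + R) + L)) = -1/(8*(((R² + L²) + R) + L)) = -1/(8*(((L² + R²) + R) + L)) = -1/(8*((R + L² + R²) + L)) = -1/(8*(L + R + L² + R²)))
z(j) = -1 (z(j) = 1/(-1) = -1)
G*z(E(A(4), 1)) = -84*(-1) = 84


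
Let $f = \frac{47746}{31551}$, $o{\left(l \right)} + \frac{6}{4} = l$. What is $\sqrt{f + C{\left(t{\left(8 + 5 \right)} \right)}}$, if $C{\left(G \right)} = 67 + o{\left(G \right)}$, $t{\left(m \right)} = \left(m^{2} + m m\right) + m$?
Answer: $\frac{5 \sqrt{66578857098}}{63102} \approx 20.445$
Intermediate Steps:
$o{\left(l \right)} = - \frac{3}{2} + l$
$t{\left(m \right)} = m + 2 m^{2}$ ($t{\left(m \right)} = \left(m^{2} + m^{2}\right) + m = 2 m^{2} + m = m + 2 m^{2}$)
$f = \frac{47746}{31551}$ ($f = 47746 \cdot \frac{1}{31551} = \frac{47746}{31551} \approx 1.5133$)
$C{\left(G \right)} = \frac{131}{2} + G$ ($C{\left(G \right)} = 67 + \left(- \frac{3}{2} + G\right) = \frac{131}{2} + G$)
$\sqrt{f + C{\left(t{\left(8 + 5 \right)} \right)}} = \sqrt{\frac{47746}{31551} + \left(\frac{131}{2} + \left(8 + 5\right) \left(1 + 2 \left(8 + 5\right)\right)\right)} = \sqrt{\frac{47746}{31551} + \left(\frac{131}{2} + 13 \left(1 + 2 \cdot 13\right)\right)} = \sqrt{\frac{47746}{31551} + \left(\frac{131}{2} + 13 \left(1 + 26\right)\right)} = \sqrt{\frac{47746}{31551} + \left(\frac{131}{2} + 13 \cdot 27\right)} = \sqrt{\frac{47746}{31551} + \left(\frac{131}{2} + 351\right)} = \sqrt{\frac{47746}{31551} + \frac{833}{2}} = \sqrt{\frac{26377475}{63102}} = \frac{5 \sqrt{66578857098}}{63102}$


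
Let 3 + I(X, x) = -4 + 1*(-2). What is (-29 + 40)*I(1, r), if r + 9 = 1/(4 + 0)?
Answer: -99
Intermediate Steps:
r = -35/4 (r = -9 + 1/(4 + 0) = -9 + 1/4 = -9 + ¼ = -35/4 ≈ -8.7500)
I(X, x) = -9 (I(X, x) = -3 + (-4 + 1*(-2)) = -3 + (-4 - 2) = -3 - 6 = -9)
(-29 + 40)*I(1, r) = (-29 + 40)*(-9) = 11*(-9) = -99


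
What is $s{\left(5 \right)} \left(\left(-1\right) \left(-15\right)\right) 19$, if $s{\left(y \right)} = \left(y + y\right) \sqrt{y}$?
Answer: $2850 \sqrt{5} \approx 6372.8$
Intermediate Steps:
$s{\left(y \right)} = 2 y^{\frac{3}{2}}$ ($s{\left(y \right)} = 2 y \sqrt{y} = 2 y^{\frac{3}{2}}$)
$s{\left(5 \right)} \left(\left(-1\right) \left(-15\right)\right) 19 = 2 \cdot 5^{\frac{3}{2}} \left(\left(-1\right) \left(-15\right)\right) 19 = 2 \cdot 5 \sqrt{5} \cdot 15 \cdot 19 = 10 \sqrt{5} \cdot 15 \cdot 19 = 150 \sqrt{5} \cdot 19 = 2850 \sqrt{5}$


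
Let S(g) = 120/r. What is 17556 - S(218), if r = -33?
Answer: 193156/11 ≈ 17560.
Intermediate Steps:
S(g) = -40/11 (S(g) = 120/(-33) = 120*(-1/33) = -40/11)
17556 - S(218) = 17556 - 1*(-40/11) = 17556 + 40/11 = 193156/11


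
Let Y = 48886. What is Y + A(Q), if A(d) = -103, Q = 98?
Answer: 48783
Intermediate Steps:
Y + A(Q) = 48886 - 103 = 48783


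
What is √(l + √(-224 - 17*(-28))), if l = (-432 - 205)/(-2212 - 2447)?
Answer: √(2967783 + 130237686*√7)/4659 ≈ 4.0014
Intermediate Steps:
l = 637/4659 (l = -637/(-4659) = -637*(-1/4659) = 637/4659 ≈ 0.13672)
√(l + √(-224 - 17*(-28))) = √(637/4659 + √(-224 - 17*(-28))) = √(637/4659 + √(-224 + 476)) = √(637/4659 + √252) = √(637/4659 + 6*√7)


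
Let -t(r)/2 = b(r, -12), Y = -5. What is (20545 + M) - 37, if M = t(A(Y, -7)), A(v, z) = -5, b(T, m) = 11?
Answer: 20486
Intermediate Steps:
t(r) = -22 (t(r) = -2*11 = -22)
M = -22
(20545 + M) - 37 = (20545 - 22) - 37 = 20523 - 37 = 20486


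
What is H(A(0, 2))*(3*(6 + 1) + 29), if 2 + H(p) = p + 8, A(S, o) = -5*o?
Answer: -200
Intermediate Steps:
H(p) = 6 + p (H(p) = -2 + (p + 8) = -2 + (8 + p) = 6 + p)
H(A(0, 2))*(3*(6 + 1) + 29) = (6 - 5*2)*(3*(6 + 1) + 29) = (6 - 10)*(3*7 + 29) = -4*(21 + 29) = -4*50 = -200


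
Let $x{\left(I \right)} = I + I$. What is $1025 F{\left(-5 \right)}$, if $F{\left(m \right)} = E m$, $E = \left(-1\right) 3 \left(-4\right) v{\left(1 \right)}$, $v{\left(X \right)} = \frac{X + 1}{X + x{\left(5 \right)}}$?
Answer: $- \frac{123000}{11} \approx -11182.0$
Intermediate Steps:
$x{\left(I \right)} = 2 I$
$v{\left(X \right)} = \frac{1 + X}{10 + X}$ ($v{\left(X \right)} = \frac{X + 1}{X + 2 \cdot 5} = \frac{1 + X}{X + 10} = \frac{1 + X}{10 + X}$)
$E = \frac{24}{11}$ ($E = \left(-1\right) 3 \left(-4\right) \frac{1 + 1}{10 + 1} = \left(-3\right) \left(-4\right) \frac{1}{11} \cdot 2 = 12 \cdot \frac{1}{11} \cdot 2 = 12 \cdot \frac{2}{11} = \frac{24}{11} \approx 2.1818$)
$F{\left(m \right)} = \frac{24 m}{11}$
$1025 F{\left(-5 \right)} = 1025 \cdot \frac{24}{11} \left(-5\right) = 1025 \left(- \frac{120}{11}\right) = - \frac{123000}{11}$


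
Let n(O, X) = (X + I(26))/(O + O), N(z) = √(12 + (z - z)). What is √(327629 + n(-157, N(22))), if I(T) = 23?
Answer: √(32302901662 - 628*√3)/314 ≈ 572.39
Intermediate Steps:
N(z) = 2*√3 (N(z) = √(12 + 0) = √12 = 2*√3)
n(O, X) = (23 + X)/(2*O) (n(O, X) = (X + 23)/(O + O) = (23 + X)/((2*O)) = (23 + X)*(1/(2*O)) = (23 + X)/(2*O))
√(327629 + n(-157, N(22))) = √(327629 + (½)*(23 + 2*√3)/(-157)) = √(327629 + (½)*(-1/157)*(23 + 2*√3)) = √(327629 + (-23/314 - √3/157)) = √(102875483/314 - √3/157)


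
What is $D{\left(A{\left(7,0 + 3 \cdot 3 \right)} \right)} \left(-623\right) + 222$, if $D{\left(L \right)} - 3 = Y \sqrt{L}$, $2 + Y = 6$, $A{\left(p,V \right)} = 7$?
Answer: $-1647 - 2492 \sqrt{7} \approx -8240.2$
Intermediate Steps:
$Y = 4$ ($Y = -2 + 6 = 4$)
$D{\left(L \right)} = 3 + 4 \sqrt{L}$
$D{\left(A{\left(7,0 + 3 \cdot 3 \right)} \right)} \left(-623\right) + 222 = \left(3 + 4 \sqrt{7}\right) \left(-623\right) + 222 = \left(-1869 - 2492 \sqrt{7}\right) + 222 = -1647 - 2492 \sqrt{7}$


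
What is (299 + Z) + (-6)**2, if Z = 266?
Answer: 601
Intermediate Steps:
(299 + Z) + (-6)**2 = (299 + 266) + (-6)**2 = 565 + 36 = 601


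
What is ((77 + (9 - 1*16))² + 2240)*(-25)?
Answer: -178500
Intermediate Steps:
((77 + (9 - 1*16))² + 2240)*(-25) = ((77 + (9 - 16))² + 2240)*(-25) = ((77 - 7)² + 2240)*(-25) = (70² + 2240)*(-25) = (4900 + 2240)*(-25) = 7140*(-25) = -178500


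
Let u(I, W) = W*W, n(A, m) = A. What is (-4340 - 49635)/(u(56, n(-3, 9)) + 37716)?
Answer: -2159/1509 ≈ -1.4307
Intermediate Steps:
u(I, W) = W**2
(-4340 - 49635)/(u(56, n(-3, 9)) + 37716) = (-4340 - 49635)/((-3)**2 + 37716) = -53975/(9 + 37716) = -53975/37725 = -53975*1/37725 = -2159/1509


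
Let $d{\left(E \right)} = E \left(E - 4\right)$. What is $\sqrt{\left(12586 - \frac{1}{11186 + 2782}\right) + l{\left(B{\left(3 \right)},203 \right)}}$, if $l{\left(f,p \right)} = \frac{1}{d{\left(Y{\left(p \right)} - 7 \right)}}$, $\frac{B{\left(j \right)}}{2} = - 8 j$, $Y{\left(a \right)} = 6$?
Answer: $\frac{\sqrt{426324798455}}{5820} \approx 112.19$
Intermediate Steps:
$B{\left(j \right)} = - 16 j$ ($B{\left(j \right)} = 2 \left(- 8 j\right) = - 16 j$)
$d{\left(E \right)} = E \left(-4 + E\right)$
$l{\left(f,p \right)} = \frac{1}{5}$ ($l{\left(f,p \right)} = \frac{1}{\left(6 - 7\right) \left(-4 + \left(6 - 7\right)\right)} = \frac{1}{\left(-1\right) \left(-4 - 1\right)} = \frac{1}{\left(-1\right) \left(-5\right)} = \frac{1}{5}$)
$\sqrt{\left(12586 - \frac{1}{11186 + 2782}\right) + l{\left(B{\left(3 \right)},203 \right)}} = \sqrt{\left(12586 - \frac{1}{11186 + 2782}\right) + \frac{1}{5}} = \sqrt{\left(12586 - \frac{1}{13968}\right) + \frac{1}{5}} = \sqrt{\frac{175801247}{13968} + \frac{1}{5}} = \sqrt{\frac{879020203}{69840}} = \frac{\sqrt{426324798455}}{5820}$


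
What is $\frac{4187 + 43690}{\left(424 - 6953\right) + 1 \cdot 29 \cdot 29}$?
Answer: $- \frac{15959}{1896} \approx -8.4172$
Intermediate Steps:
$\frac{4187 + 43690}{\left(424 - 6953\right) + 1 \cdot 29 \cdot 29} = \frac{47877}{\left(424 - 6953\right) + 29 \cdot 29} = \frac{47877}{-6529 + 841} = \frac{47877}{-5688} = 47877 \left(- \frac{1}{5688}\right) = - \frac{15959}{1896}$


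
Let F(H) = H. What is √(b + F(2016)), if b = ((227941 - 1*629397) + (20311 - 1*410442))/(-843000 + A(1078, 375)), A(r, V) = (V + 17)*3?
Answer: √9925974675266/70152 ≈ 44.910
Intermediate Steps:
A(r, V) = 51 + 3*V (A(r, V) = (17 + V)*3 = 51 + 3*V)
b = 791587/841824 (b = ((227941 - 1*629397) + (20311 - 1*410442))/(-843000 + (51 + 3*375)) = ((227941 - 629397) + (20311 - 410442))/(-843000 + (51 + 1125)) = (-401456 - 390131)/(-843000 + 1176) = -791587/(-841824) = -791587*(-1/841824) = 791587/841824 ≈ 0.94032)
√(b + F(2016)) = √(791587/841824 + 2016) = √(1697908771/841824) = √9925974675266/70152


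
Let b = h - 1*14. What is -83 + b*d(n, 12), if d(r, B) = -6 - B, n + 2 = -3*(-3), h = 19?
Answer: -173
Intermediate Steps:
n = 7 (n = -2 - 3*(-3) = -2 + 9 = 7)
b = 5 (b = 19 - 1*14 = 19 - 14 = 5)
-83 + b*d(n, 12) = -83 + 5*(-6 - 1*12) = -83 + 5*(-6 - 12) = -83 + 5*(-18) = -83 - 90 = -173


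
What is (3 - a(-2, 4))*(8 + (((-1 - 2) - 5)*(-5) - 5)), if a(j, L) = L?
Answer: -43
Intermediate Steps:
(3 - a(-2, 4))*(8 + (((-1 - 2) - 5)*(-5) - 5)) = (3 - 1*4)*(8 + (((-1 - 2) - 5)*(-5) - 5)) = (3 - 4)*(8 + ((-3 - 5)*(-5) - 5)) = -(8 + (-8*(-5) - 5)) = -(8 + (40 - 5)) = -(8 + 35) = -1*43 = -43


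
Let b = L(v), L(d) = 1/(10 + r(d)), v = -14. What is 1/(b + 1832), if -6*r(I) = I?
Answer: 37/67787 ≈ 0.00054583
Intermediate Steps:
r(I) = -I/6
L(d) = 1/(10 - d/6)
b = 3/37 (b = -6/(-60 - 14) = -6/(-74) = -6*(-1/74) = 3/37 ≈ 0.081081)
1/(b + 1832) = 1/(3/37 + 1832) = 1/(67787/37) = 37/67787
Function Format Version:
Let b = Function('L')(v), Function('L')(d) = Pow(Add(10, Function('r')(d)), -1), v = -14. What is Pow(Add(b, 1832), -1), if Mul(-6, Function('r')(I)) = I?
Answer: Rational(37, 67787) ≈ 0.00054583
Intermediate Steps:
Function('r')(I) = Mul(Rational(-1, 6), I)
Function('L')(d) = Pow(Add(10, Mul(Rational(-1, 6), d)), -1)
b = Rational(3, 37) (b = Mul(-6, Pow(Add(-60, -14), -1)) = Mul(-6, Pow(-74, -1)) = Mul(-6, Rational(-1, 74)) = Rational(3, 37) ≈ 0.081081)
Pow(Add(b, 1832), -1) = Pow(Add(Rational(3, 37), 1832), -1) = Pow(Rational(67787, 37), -1) = Rational(37, 67787)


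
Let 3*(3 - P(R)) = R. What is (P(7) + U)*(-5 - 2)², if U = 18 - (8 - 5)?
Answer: 2303/3 ≈ 767.67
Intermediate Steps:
P(R) = 3 - R/3
U = 15 (U = 18 - 1*3 = 18 - 3 = 15)
(P(7) + U)*(-5 - 2)² = ((3 - ⅓*7) + 15)*(-5 - 2)² = ((3 - 7/3) + 15)*(-7)² = (⅔ + 15)*49 = (47/3)*49 = 2303/3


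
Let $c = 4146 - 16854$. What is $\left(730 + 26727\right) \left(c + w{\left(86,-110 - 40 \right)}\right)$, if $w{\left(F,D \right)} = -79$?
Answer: $-351092659$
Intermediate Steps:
$c = -12708$
$\left(730 + 26727\right) \left(c + w{\left(86,-110 - 40 \right)}\right) = \left(730 + 26727\right) \left(-12708 - 79\right) = 27457 \left(-12787\right) = -351092659$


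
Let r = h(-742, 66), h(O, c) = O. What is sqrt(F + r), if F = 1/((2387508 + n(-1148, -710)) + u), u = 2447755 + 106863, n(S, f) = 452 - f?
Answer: I*sqrt(4532895853314290)/2471644 ≈ 27.24*I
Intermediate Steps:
r = -742
u = 2554618
F = 1/4943288 (F = 1/((2387508 + (452 - 1*(-710))) + 2554618) = 1/((2387508 + (452 + 710)) + 2554618) = 1/((2387508 + 1162) + 2554618) = 1/(2388670 + 2554618) = 1/4943288 ≈ 2.0229e-7)
sqrt(F + r) = sqrt(1/4943288 - 742) = sqrt(-3667919695/4943288) = I*sqrt(4532895853314290)/2471644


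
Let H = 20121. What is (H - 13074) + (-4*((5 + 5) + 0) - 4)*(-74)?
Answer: 10303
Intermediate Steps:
(H - 13074) + (-4*((5 + 5) + 0) - 4)*(-74) = (20121 - 13074) + (-4*((5 + 5) + 0) - 4)*(-74) = 7047 + (-4*(10 + 0) - 4)*(-74) = 7047 + (-4*10 - 4)*(-74) = 7047 + (-40 - 4)*(-74) = 7047 - 44*(-74) = 7047 + 3256 = 10303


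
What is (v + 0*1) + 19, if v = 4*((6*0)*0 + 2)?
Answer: 27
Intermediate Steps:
v = 8 (v = 4*(0*0 + 2) = 4*(0 + 2) = 4*2 = 8)
(v + 0*1) + 19 = (8 + 0*1) + 19 = (8 + 0) + 19 = 8 + 19 = 27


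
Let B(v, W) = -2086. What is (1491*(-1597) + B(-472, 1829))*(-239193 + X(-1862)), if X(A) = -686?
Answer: 571682751227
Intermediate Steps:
(1491*(-1597) + B(-472, 1829))*(-239193 + X(-1862)) = (1491*(-1597) - 2086)*(-239193 - 686) = (-2381127 - 2086)*(-239879) = -2383213*(-239879) = 571682751227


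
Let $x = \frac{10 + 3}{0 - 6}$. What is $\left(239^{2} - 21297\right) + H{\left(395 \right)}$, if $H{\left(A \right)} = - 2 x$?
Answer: $\frac{107485}{3} \approx 35828.0$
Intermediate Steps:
$x = - \frac{13}{6}$ ($x = \frac{13}{-6} = 13 \left(- \frac{1}{6}\right) = - \frac{13}{6} \approx -2.1667$)
$H{\left(A \right)} = \frac{13}{3}$ ($H{\left(A \right)} = \left(-2\right) \left(- \frac{13}{6}\right) = \frac{13}{3}$)
$\left(239^{2} - 21297\right) + H{\left(395 \right)} = \left(239^{2} - 21297\right) + \frac{13}{3} = \left(57121 - 21297\right) + \frac{13}{3} = 35824 + \frac{13}{3} = \frac{107485}{3}$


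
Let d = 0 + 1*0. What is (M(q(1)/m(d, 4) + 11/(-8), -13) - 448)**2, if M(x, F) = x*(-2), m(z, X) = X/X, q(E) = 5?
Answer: 3316041/16 ≈ 2.0725e+5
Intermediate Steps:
d = 0 (d = 0 + 0 = 0)
m(z, X) = 1
M(x, F) = -2*x
(M(q(1)/m(d, 4) + 11/(-8), -13) - 448)**2 = (-2*(5/1 + 11/(-8)) - 448)**2 = (-2*(5*1 + 11*(-1/8)) - 448)**2 = (-2*(5 - 11/8) - 448)**2 = (-2*29/8 - 448)**2 = (-29/4 - 448)**2 = (-1821/4)**2 = 3316041/16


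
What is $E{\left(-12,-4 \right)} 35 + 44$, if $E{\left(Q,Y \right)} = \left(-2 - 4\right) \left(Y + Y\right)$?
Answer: $1724$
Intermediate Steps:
$E{\left(Q,Y \right)} = - 12 Y$ ($E{\left(Q,Y \right)} = - 6 \cdot 2 Y = - 12 Y$)
$E{\left(-12,-4 \right)} 35 + 44 = \left(-12\right) \left(-4\right) 35 + 44 = 48 \cdot 35 + 44 = 1680 + 44 = 1724$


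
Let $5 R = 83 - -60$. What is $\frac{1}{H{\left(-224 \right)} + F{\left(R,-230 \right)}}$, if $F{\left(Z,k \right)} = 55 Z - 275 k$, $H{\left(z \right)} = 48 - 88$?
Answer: $\frac{1}{64783} \approx 1.5436 \cdot 10^{-5}$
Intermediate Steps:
$H{\left(z \right)} = -40$ ($H{\left(z \right)} = 48 - 88 = -40$)
$R = \frac{143}{5}$ ($R = \frac{83 - -60}{5} = \frac{83 + 60}{5} = \frac{1}{5} \cdot 143 = \frac{143}{5} \approx 28.6$)
$F{\left(Z,k \right)} = - 275 k + 55 Z$
$\frac{1}{H{\left(-224 \right)} + F{\left(R,-230 \right)}} = \frac{1}{-40 + \left(\left(-275\right) \left(-230\right) + 55 \cdot \frac{143}{5}\right)} = \frac{1}{-40 + \left(63250 + 1573\right)} = \frac{1}{-40 + 64823} = \frac{1}{64783}$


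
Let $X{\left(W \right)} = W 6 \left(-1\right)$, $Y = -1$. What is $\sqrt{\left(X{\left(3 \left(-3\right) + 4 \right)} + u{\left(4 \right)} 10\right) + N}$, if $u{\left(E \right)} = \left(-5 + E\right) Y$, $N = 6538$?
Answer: $\sqrt{6578} \approx 81.105$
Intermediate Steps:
$u{\left(E \right)} = 5 - E$ ($u{\left(E \right)} = \left(-5 + E\right) \left(-1\right) = 5 - E$)
$X{\left(W \right)} = - 6 W$ ($X{\left(W \right)} = 6 W \left(-1\right) = - 6 W$)
$\sqrt{\left(X{\left(3 \left(-3\right) + 4 \right)} + u{\left(4 \right)} 10\right) + N} = \sqrt{\left(- 6 \left(3 \left(-3\right) + 4\right) + \left(5 - 4\right) 10\right) + 6538} = \sqrt{\left(- 6 \left(-9 + 4\right) + \left(5 - 4\right) 10\right) + 6538} = \sqrt{\left(\left(-6\right) \left(-5\right) + 1 \cdot 10\right) + 6538} = \sqrt{\left(30 + 10\right) + 6538} = \sqrt{40 + 6538} = \sqrt{6578}$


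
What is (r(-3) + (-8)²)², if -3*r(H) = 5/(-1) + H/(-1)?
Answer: 37636/9 ≈ 4181.8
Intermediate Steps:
r(H) = 5/3 + H/3 (r(H) = -(5/(-1) + H/(-1))/3 = -(5*(-1) + H*(-1))/3 = -(-5 - H)/3 = 5/3 + H/3)
(r(-3) + (-8)²)² = ((5/3 + (⅓)*(-3)) + (-8)²)² = ((5/3 - 1) + 64)² = (⅔ + 64)² = (194/3)² = 37636/9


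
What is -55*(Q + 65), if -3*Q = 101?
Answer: -5170/3 ≈ -1723.3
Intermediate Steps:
Q = -101/3 (Q = -⅓*101 = -101/3 ≈ -33.667)
-55*(Q + 65) = -55*(-101/3 + 65) = -55*94/3 = -5170/3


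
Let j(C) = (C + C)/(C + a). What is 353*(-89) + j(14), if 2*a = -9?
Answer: -596867/19 ≈ -31414.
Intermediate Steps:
a = -9/2 (a = (1/2)*(-9) = -9/2 ≈ -4.5000)
j(C) = 2*C/(-9/2 + C) (j(C) = (C + C)/(C - 9/2) = (2*C)/(-9/2 + C) = 2*C/(-9/2 + C))
353*(-89) + j(14) = 353*(-89) + 4*14/(-9 + 2*14) = -31417 + 4*14/(-9 + 28) = -31417 + 4*14/19 = -31417 + 4*14*(1/19) = -31417 + 56/19 = -596867/19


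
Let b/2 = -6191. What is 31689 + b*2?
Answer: 6925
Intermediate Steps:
b = -12382 (b = 2*(-6191) = -12382)
31689 + b*2 = 31689 - 12382*2 = 31689 - 24764 = 6925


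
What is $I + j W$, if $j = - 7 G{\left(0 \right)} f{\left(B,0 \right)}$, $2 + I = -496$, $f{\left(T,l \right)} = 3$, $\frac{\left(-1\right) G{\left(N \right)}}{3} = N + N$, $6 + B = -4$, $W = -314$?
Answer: $-498$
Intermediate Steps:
$B = -10$ ($B = -6 - 4 = -10$)
$G{\left(N \right)} = - 6 N$ ($G{\left(N \right)} = - 3 \left(N + N\right) = - 3 \cdot 2 N = - 6 N$)
$I = -498$ ($I = -2 - 496 = -498$)
$j = 0$ ($j = - 7 \left(\left(-6\right) 0\right) 3 = \left(-7\right) 0 \cdot 3 = 0 \cdot 3 = 0$)
$I + j W = -498 + 0 \left(-314\right) = -498 + 0 = -498$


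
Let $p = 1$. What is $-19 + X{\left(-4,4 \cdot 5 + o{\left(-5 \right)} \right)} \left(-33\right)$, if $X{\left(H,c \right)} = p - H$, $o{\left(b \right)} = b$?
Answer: $-184$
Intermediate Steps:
$X{\left(H,c \right)} = 1 - H$
$-19 + X{\left(-4,4 \cdot 5 + o{\left(-5 \right)} \right)} \left(-33\right) = -19 + \left(1 - -4\right) \left(-33\right) = -19 + \left(1 + 4\right) \left(-33\right) = -19 + 5 \left(-33\right) = -19 - 165 = -184$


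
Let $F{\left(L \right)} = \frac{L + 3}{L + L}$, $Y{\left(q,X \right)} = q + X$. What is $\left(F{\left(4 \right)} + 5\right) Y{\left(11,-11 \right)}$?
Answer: $0$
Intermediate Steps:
$Y{\left(q,X \right)} = X + q$
$F{\left(L \right)} = \frac{3 + L}{2 L}$
$\left(F{\left(4 \right)} + 5\right) Y{\left(11,-11 \right)} = \left(\frac{3 + 4}{2 \cdot 4} + 5\right) \left(-11 + 11\right) = \left(\frac{1}{2} \cdot \frac{1}{4} \cdot 7 + 5\right) 0 = \left(\frac{7}{8} + 5\right) 0 = \frac{47}{8} \cdot 0 = 0$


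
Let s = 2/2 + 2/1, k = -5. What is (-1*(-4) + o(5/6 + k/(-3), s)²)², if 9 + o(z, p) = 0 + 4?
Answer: 841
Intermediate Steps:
s = 3 (s = 2*(½) + 2*1 = 1 + 2 = 3)
o(z, p) = -5 (o(z, p) = -9 + (0 + 4) = -9 + 4 = -5)
(-1*(-4) + o(5/6 + k/(-3), s)²)² = (-1*(-4) + (-5)²)² = (4 + 25)² = 29² = 841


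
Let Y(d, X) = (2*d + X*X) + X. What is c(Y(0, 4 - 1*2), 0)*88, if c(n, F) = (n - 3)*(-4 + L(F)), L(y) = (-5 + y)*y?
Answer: -1056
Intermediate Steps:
Y(d, X) = X + X² + 2*d (Y(d, X) = (2*d + X²) + X = (X² + 2*d) + X = X + X² + 2*d)
L(y) = y*(-5 + y)
c(n, F) = (-4 + F*(-5 + F))*(-3 + n) (c(n, F) = (n - 3)*(-4 + F*(-5 + F)) = (-3 + n)*(-4 + F*(-5 + F)) = (-4 + F*(-5 + F))*(-3 + n))
c(Y(0, 4 - 1*2), 0)*88 = (12 - 4*((4 - 1*2) + (4 - 1*2)² + 2*0) - 3*0*(-5 + 0) + 0*((4 - 1*2) + (4 - 1*2)² + 2*0)*(-5 + 0))*88 = (12 - 4*((4 - 2) + (4 - 2)² + 0) - 3*0*(-5) + 0*((4 - 2) + (4 - 2)² + 0)*(-5))*88 = (12 - 4*(2 + 2² + 0) + 0 + 0*(2 + 2² + 0)*(-5))*88 = (12 - 4*(2 + 4 + 0) + 0 + 0*(2 + 4 + 0)*(-5))*88 = (12 - 4*6 + 0 + 0*6*(-5))*88 = (12 - 24 + 0 + 0)*88 = -12*88 = -1056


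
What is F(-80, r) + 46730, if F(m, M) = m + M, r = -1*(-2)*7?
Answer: 46664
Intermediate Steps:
r = 14 (r = 2*7 = 14)
F(m, M) = M + m
F(-80, r) + 46730 = (14 - 80) + 46730 = -66 + 46730 = 46664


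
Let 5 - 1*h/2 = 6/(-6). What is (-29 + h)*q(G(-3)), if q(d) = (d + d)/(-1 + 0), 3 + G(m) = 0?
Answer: -102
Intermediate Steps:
G(m) = -3 (G(m) = -3 + 0 = -3)
q(d) = -2*d (q(d) = (2*d)/(-1) = (2*d)*(-1) = -2*d)
h = 12 (h = 10 - 12/(-6) = 10 - 12*(-1)/6 = 10 - 2*(-1) = 10 + 2 = 12)
(-29 + h)*q(G(-3)) = (-29 + 12)*(-2*(-3)) = -17*6 = -102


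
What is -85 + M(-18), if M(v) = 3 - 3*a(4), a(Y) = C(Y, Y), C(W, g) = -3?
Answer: -73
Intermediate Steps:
a(Y) = -3
M(v) = 12 (M(v) = 3 - 3*(-3) = 3 + 9 = 12)
-85 + M(-18) = -85 + 12 = -73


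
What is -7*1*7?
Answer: -49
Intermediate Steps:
-7*1*7 = -7*7 = -49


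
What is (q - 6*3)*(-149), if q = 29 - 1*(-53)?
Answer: -9536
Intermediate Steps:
q = 82 (q = 29 + 53 = 82)
(q - 6*3)*(-149) = (82 - 6*3)*(-149) = (82 - 18)*(-149) = 64*(-149) = -9536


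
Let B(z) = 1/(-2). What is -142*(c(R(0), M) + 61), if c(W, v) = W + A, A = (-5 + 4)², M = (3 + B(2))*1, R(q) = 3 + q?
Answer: -9230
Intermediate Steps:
B(z) = -½
M = 5/2 (M = (3 - ½)*1 = (5/2)*1 = 5/2 ≈ 2.5000)
A = 1 (A = (-1)² = 1)
c(W, v) = 1 + W (c(W, v) = W + 1 = 1 + W)
-142*(c(R(0), M) + 61) = -142*((1 + (3 + 0)) + 61) = -142*((1 + 3) + 61) = -142*(4 + 61) = -142*65 = -9230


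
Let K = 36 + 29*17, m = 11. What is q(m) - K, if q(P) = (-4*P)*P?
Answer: -1013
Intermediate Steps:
K = 529 (K = 36 + 493 = 529)
q(P) = -4*P²
q(m) - K = -4*11² - 1*529 = -4*121 - 529 = -484 - 529 = -1013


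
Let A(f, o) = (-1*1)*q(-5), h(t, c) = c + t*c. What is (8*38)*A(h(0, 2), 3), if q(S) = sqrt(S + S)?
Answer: -304*I*sqrt(10) ≈ -961.33*I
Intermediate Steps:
q(S) = sqrt(2)*sqrt(S) (q(S) = sqrt(2*S) = sqrt(2)*sqrt(S))
h(t, c) = c + c*t
A(f, o) = -I*sqrt(10) (A(f, o) = (-1*1)*(sqrt(2)*sqrt(-5)) = -sqrt(2)*I*sqrt(5) = -I*sqrt(10))
(8*38)*A(h(0, 2), 3) = (8*38)*(-I*sqrt(10)) = 304*(-I*sqrt(10)) = -304*I*sqrt(10)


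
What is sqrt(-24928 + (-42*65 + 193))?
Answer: I*sqrt(27465) ≈ 165.73*I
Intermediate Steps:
sqrt(-24928 + (-42*65 + 193)) = sqrt(-24928 + (-2730 + 193)) = sqrt(-24928 - 2537) = sqrt(-27465) = I*sqrt(27465)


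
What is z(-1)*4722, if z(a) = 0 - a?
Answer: 4722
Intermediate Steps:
z(a) = -a
z(-1)*4722 = -1*(-1)*4722 = 1*4722 = 4722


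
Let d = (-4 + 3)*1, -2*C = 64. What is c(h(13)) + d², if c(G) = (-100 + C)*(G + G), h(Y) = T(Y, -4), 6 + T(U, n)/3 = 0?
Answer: 4753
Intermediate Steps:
T(U, n) = -18 (T(U, n) = -18 + 3*0 = -18 + 0 = -18)
C = -32 (C = -½*64 = -32)
h(Y) = -18
c(G) = -264*G (c(G) = (-100 - 32)*(G + G) = -264*G)
d = -1 (d = -1*1 = -1)
c(h(13)) + d² = -264*(-18) + (-1)² = 4752 + 1 = 4753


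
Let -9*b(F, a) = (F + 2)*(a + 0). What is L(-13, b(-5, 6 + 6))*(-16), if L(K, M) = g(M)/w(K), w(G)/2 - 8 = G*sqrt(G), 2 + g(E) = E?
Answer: -128/2261 - 208*I*sqrt(13)/2261 ≈ -0.056612 - 0.33169*I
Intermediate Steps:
g(E) = -2 + E
w(G) = 16 + 2*G**(3/2) (w(G) = 16 + 2*(G*sqrt(G)) = 16 + 2*G**(3/2))
b(F, a) = -a*(2 + F)/9 (b(F, a) = -(F + 2)*(a + 0)/9 = -(2 + F)*a/9 = -a*(2 + F)/9)
L(K, M) = (-2 + M)/(16 + 2*K**(3/2))
L(-13, b(-5, 6 + 6))*(-16) = ((-2 - (6 + 6)*(2 - 5)/9)/(2*(8 + (-13)**(3/2))))*(-16) = ((-2 - 1/9*12*(-3))/(2*(8 - 13*I*sqrt(13))))*(-16) = ((-2 + 4)/(2*(8 - 13*I*sqrt(13))))*(-16) = ((1/2)*2/(8 - 13*I*sqrt(13)))*(-16) = -16/(8 - 13*I*sqrt(13))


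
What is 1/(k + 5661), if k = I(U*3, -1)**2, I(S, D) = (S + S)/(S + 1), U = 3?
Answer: 25/141606 ≈ 0.00017655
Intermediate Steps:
I(S, D) = 2*S/(1 + S) (I(S, D) = (2*S)/(1 + S) = 2*S/(1 + S))
k = 81/25 (k = (2*(3*3)/(1 + 3*3))**2 = (2*9/(1 + 9))**2 = (2*9/10)**2 = (2*9*(1/10))**2 = (9/5)**2 = 81/25 ≈ 3.2400)
1/(k + 5661) = 1/(81/25 + 5661) = 1/(141606/25) = 25/141606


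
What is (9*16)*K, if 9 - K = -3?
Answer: 1728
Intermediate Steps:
K = 12 (K = 9 - 1*(-3) = 9 + 3 = 12)
(9*16)*K = (9*16)*12 = 144*12 = 1728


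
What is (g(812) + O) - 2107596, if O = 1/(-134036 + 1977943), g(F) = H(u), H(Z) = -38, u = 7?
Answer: -3886281086037/1843907 ≈ -2.1076e+6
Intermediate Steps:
g(F) = -38
O = 1/1843907 ≈ 5.4233e-7
(g(812) + O) - 2107596 = (-38 + 1/1843907) - 2107596 = -70068465/1843907 - 2107596 = -3886281086037/1843907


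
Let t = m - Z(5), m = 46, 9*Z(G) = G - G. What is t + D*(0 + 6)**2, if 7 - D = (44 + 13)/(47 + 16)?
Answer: 1858/7 ≈ 265.43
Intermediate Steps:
D = 128/21 (D = 7 - (44 + 13)/(47 + 16) = 7 - 57/63 = 7 - 1*19/21 = 7 - 19/21 = 128/21 ≈ 6.0952)
Z(G) = 0 (Z(G) = (G - G)/9 = (1/9)*0 = 0)
t = 46 (t = 46 - 1*0 = 46 + 0 = 46)
t + D*(0 + 6)**2 = 46 + 128*(0 + 6)**2/21 = 46 + (128/21)*6**2 = 46 + (128/21)*36 = 46 + 1536/7 = 1858/7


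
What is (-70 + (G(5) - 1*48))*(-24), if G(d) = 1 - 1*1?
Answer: 2832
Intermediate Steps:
G(d) = 0 (G(d) = 1 - 1 = 0)
(-70 + (G(5) - 1*48))*(-24) = (-70 + (0 - 1*48))*(-24) = (-70 + (0 - 48))*(-24) = (-70 - 48)*(-24) = -118*(-24) = 2832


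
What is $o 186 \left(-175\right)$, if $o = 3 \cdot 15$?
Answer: $-1464750$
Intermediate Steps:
$o = 45$
$o 186 \left(-175\right) = 45 \cdot 186 \left(-175\right) = 8370 \left(-175\right) = -1464750$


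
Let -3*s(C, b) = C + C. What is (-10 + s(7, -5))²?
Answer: 1936/9 ≈ 215.11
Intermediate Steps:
s(C, b) = -2*C/3 (s(C, b) = -(C + C)/3 = -2*C/3)
(-10 + s(7, -5))² = (-10 - ⅔*7)² = (-10 - 14/3)² = (-44/3)² = 1936/9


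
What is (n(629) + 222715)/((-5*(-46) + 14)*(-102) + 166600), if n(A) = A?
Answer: 13959/8857 ≈ 1.5760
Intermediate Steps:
(n(629) + 222715)/((-5*(-46) + 14)*(-102) + 166600) = (629 + 222715)/((-5*(-46) + 14)*(-102) + 166600) = 223344/((230 + 14)*(-102) + 166600) = 223344/(244*(-102) + 166600) = 223344/(-24888 + 166600) = 223344/141712 = 223344*(1/141712) = 13959/8857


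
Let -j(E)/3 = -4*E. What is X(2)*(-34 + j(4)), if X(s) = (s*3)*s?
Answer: 168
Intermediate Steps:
j(E) = 12*E (j(E) = -(-12)*E = 12*E)
X(s) = 3*s**2 (X(s) = (3*s)*s = 3*s**2)
X(2)*(-34 + j(4)) = (3*2**2)*(-34 + 12*4) = (3*4)*(-34 + 48) = 12*14 = 168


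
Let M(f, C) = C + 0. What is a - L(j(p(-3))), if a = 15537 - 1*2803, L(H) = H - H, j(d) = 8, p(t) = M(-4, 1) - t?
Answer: 12734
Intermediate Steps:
M(f, C) = C
p(t) = 1 - t
L(H) = 0
a = 12734 (a = 15537 - 2803 = 12734)
a - L(j(p(-3))) = 12734 - 1*0 = 12734 + 0 = 12734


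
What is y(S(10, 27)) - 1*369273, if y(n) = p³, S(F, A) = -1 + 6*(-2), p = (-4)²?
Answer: -365177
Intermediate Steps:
p = 16
S(F, A) = -13 (S(F, A) = -1 - 12 = -13)
y(n) = 4096 (y(n) = 16³ = 4096)
y(S(10, 27)) - 1*369273 = 4096 - 1*369273 = 4096 - 369273 = -365177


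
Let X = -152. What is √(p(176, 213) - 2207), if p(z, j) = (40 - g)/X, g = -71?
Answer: 5*I*√510074/76 ≈ 46.987*I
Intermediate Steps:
p(z, j) = -111/152 (p(z, j) = (40 - 1*(-71))/(-152) = (40 + 71)*(-1/152) = 111*(-1/152) = -111/152)
√(p(176, 213) - 2207) = √(-111/152 - 2207) = √(-335575/152) = 5*I*√510074/76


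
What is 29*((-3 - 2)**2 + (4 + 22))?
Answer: 1479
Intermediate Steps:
29*((-3 - 2)**2 + (4 + 22)) = 29*((-5)**2 + 26) = 29*(25 + 26) = 29*51 = 1479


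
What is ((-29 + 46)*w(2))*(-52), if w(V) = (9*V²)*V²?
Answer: -127296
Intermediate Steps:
w(V) = 9*V⁴
((-29 + 46)*w(2))*(-52) = ((-29 + 46)*(9*2⁴))*(-52) = (17*(9*16))*(-52) = (17*144)*(-52) = 2448*(-52) = -127296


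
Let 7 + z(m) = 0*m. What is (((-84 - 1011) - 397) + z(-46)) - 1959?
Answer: -3458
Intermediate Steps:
z(m) = -7 (z(m) = -7 + 0*m = -7 + 0 = -7)
(((-84 - 1011) - 397) + z(-46)) - 1959 = (((-84 - 1011) - 397) - 7) - 1959 = ((-1095 - 397) - 7) - 1959 = (-1492 - 7) - 1959 = -1499 - 1959 = -3458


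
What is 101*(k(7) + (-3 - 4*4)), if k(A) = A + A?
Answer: -505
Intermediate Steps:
k(A) = 2*A
101*(k(7) + (-3 - 4*4)) = 101*(2*7 + (-3 - 4*4)) = 101*(14 + (-3 - 16)) = 101*(14 - 19) = 101*(-5) = -505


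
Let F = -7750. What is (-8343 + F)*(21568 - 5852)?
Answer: -252917588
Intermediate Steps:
(-8343 + F)*(21568 - 5852) = (-8343 - 7750)*(21568 - 5852) = -16093*15716 = -252917588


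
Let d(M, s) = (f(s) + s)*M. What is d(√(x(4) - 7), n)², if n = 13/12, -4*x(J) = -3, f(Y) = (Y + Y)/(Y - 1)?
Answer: -2640625/576 ≈ -4584.4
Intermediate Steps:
f(Y) = 2*Y/(-1 + Y) (f(Y) = (2*Y)/(-1 + Y) = 2*Y/(-1 + Y))
x(J) = ¾ (x(J) = -¼*(-3) = ¾)
n = 13/12 (n = 13*(1/12) = 13/12 ≈ 1.0833)
d(M, s) = M*(s + 2*s/(-1 + s)) (d(M, s) = (2*s/(-1 + s) + s)*M = (s + 2*s/(-1 + s))*M = M*(s + 2*s/(-1 + s)))
d(√(x(4) - 7), n)² = (√(¾ - 7)*(13/12)*(1 + 13/12)/(-1 + 13/12))² = (√(-25/4)*(13/12)*(25/12)/(1/12))² = ((5*I/2)*(13/12)*12*(25/12))² = (1625*I/24)² = -2640625/576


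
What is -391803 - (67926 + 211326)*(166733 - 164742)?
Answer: -556382535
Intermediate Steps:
-391803 - (67926 + 211326)*(166733 - 164742) = -391803 - 279252*1991 = -391803 - 1*555990732 = -391803 - 555990732 = -556382535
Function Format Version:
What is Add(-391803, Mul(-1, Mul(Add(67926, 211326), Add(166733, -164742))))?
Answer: -556382535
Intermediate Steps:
Add(-391803, Mul(-1, Mul(Add(67926, 211326), Add(166733, -164742)))) = Add(-391803, Mul(-1, Mul(279252, 1991))) = Add(-391803, Mul(-1, 555990732)) = Add(-391803, -555990732) = -556382535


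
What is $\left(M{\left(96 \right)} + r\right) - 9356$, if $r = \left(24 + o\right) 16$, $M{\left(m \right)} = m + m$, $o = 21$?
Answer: $-8444$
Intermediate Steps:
$M{\left(m \right)} = 2 m$
$r = 720$ ($r = \left(24 + 21\right) 16 = 45 \cdot 16 = 720$)
$\left(M{\left(96 \right)} + r\right) - 9356 = \left(2 \cdot 96 + 720\right) - 9356 = \left(192 + 720\right) - 9356 = 912 - 9356 = -8444$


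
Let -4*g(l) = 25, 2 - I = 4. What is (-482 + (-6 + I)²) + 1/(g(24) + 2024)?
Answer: -3373674/8071 ≈ -418.00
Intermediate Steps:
I = -2 (I = 2 - 1*4 = 2 - 4 = -2)
g(l) = -25/4 (g(l) = -¼*25 = -25/4)
(-482 + (-6 + I)²) + 1/(g(24) + 2024) = (-482 + (-6 - 2)²) + 1/(-25/4 + 2024) = (-482 + (-8)²) + 1/(8071/4) = (-482 + 64) + 4/8071 = -418 + 4/8071 = -3373674/8071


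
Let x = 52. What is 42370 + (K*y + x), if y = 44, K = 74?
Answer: 45678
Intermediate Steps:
42370 + (K*y + x) = 42370 + (74*44 + 52) = 42370 + (3256 + 52) = 42370 + 3308 = 45678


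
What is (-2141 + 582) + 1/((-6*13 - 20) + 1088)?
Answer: -1543409/990 ≈ -1559.0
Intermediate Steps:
(-2141 + 582) + 1/((-6*13 - 20) + 1088) = -1559 + 1/((-78 - 20) + 1088) = -1559 + 1/(-98 + 1088) = -1559 + 1/990 = -1543409/990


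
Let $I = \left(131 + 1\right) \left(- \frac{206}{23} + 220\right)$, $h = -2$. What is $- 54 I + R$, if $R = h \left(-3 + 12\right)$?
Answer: $- \frac{34599726}{23} \approx -1.5043 \cdot 10^{6}$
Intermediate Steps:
$I = \frac{640728}{23}$ ($I = 132 \left(\left(-206\right) \frac{1}{23} + 220\right) = 132 \left(- \frac{206}{23} + 220\right) = 132 \cdot \frac{4854}{23} = \frac{640728}{23} \approx 27858.0$)
$R = -18$ ($R = - 2 \left(-3 + 12\right) = \left(-2\right) 9 = -18$)
$- 54 I + R = \left(-54\right) \frac{640728}{23} - 18 = - \frac{34599312}{23} - 18 = - \frac{34599726}{23}$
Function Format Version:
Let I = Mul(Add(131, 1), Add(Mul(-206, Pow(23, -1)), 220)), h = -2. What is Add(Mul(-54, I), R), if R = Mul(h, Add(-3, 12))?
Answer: Rational(-34599726, 23) ≈ -1.5043e+6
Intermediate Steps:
I = Rational(640728, 23) (I = Mul(132, Add(Mul(-206, Rational(1, 23)), 220)) = Mul(132, Add(Rational(-206, 23), 220)) = Mul(132, Rational(4854, 23)) = Rational(640728, 23) ≈ 27858.)
R = -18 (R = Mul(-2, Add(-3, 12)) = Mul(-2, 9) = -18)
Add(Mul(-54, I), R) = Add(Mul(-54, Rational(640728, 23)), -18) = Add(Rational(-34599312, 23), -18) = Rational(-34599726, 23)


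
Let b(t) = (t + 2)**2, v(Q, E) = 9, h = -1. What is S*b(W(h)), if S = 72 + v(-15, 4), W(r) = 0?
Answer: 324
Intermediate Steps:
b(t) = (2 + t)**2
S = 81 (S = 72 + 9 = 81)
S*b(W(h)) = 81*(2 + 0)**2 = 81*2**2 = 81*4 = 324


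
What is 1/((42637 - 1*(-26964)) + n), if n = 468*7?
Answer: 1/72877 ≈ 1.3722e-5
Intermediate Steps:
n = 3276
1/((42637 - 1*(-26964)) + n) = 1/((42637 - 1*(-26964)) + 3276) = 1/((42637 + 26964) + 3276) = 1/(69601 + 3276) = 1/72877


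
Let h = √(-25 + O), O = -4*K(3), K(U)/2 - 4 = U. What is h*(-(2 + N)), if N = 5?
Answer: -63*I ≈ -63.0*I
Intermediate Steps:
K(U) = 8 + 2*U
O = -56 (O = -4*(8 + 2*3) = -4*(8 + 6) = -4*14 = -56)
h = 9*I (h = √(-25 - 56) = √(-81) = 9*I ≈ 9.0*I)
h*(-(2 + N)) = (9*I)*(-(2 + 5)) = (9*I)*(-1*7) = (9*I)*(-7) = -63*I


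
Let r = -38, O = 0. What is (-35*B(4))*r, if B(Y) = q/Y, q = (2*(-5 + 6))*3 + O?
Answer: 1995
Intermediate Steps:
q = 6 (q = (2*(-5 + 6))*3 + 0 = (2*1)*3 + 0 = 2*3 + 0 = 6 + 0 = 6)
B(Y) = 6/Y
(-35*B(4))*r = -210/4*(-38) = -35*3/2*(-38) = -105/2*(-38) = 1995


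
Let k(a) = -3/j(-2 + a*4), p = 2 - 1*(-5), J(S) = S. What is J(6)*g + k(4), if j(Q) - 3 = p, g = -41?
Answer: -2463/10 ≈ -246.30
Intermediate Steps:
p = 7 (p = 2 + 5 = 7)
j(Q) = 10 (j(Q) = 3 + 7 = 10)
k(a) = -3/10
J(6)*g + k(4) = 6*(-41) - 3/10 = -246 - 3/10 = -2463/10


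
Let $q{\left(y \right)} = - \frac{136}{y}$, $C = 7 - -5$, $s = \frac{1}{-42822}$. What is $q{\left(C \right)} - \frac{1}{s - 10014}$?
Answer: $- \frac{14579734840}{1286458527} \approx -11.333$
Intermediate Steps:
$s = - \frac{1}{42822} \approx -2.3352 \cdot 10^{-5}$
$C = 12$ ($C = 7 + 5 = 12$)
$q{\left(C \right)} - \frac{1}{s - 10014} = - \frac{136}{12} - \frac{1}{- \frac{1}{42822} - 10014} = \left(-136\right) \frac{1}{12} - \frac{1}{- \frac{428819509}{42822}} = - \frac{34}{3} - - \frac{42822}{428819509} = - \frac{34}{3} + \frac{42822}{428819509} = - \frac{14579734840}{1286458527}$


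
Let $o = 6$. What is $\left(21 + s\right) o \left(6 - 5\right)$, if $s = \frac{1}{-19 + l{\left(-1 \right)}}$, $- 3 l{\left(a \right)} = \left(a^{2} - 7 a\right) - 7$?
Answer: $\frac{3645}{29} \approx 125.69$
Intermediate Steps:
$l{\left(a \right)} = \frac{7}{3} - \frac{a^{2}}{3} + \frac{7 a}{3}$ ($l{\left(a \right)} = - \frac{\left(a^{2} - 7 a\right) - 7}{3} = - \frac{-7 + a^{2} - 7 a}{3} = \frac{7}{3} - \frac{a^{2}}{3} + \frac{7 a}{3}$)
$s = - \frac{3}{58}$ ($s = \frac{1}{-19 + \left(\frac{7}{3} - \frac{\left(-1\right)^{2}}{3} + \frac{7}{3} \left(-1\right)\right)} = \frac{1}{-19 - \frac{1}{3}} = \frac{1}{- \frac{58}{3}} = - \frac{3}{58} \approx -0.051724$)
$\left(21 + s\right) o \left(6 - 5\right) = \left(21 - \frac{3}{58}\right) 6 \left(6 - 5\right) = \frac{1215 \cdot 6 \cdot 1}{58} = \frac{1215}{58} \cdot 6 = \frac{3645}{29}$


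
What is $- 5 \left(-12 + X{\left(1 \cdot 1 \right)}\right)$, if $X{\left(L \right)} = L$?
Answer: $55$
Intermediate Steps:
$- 5 \left(-12 + X{\left(1 \cdot 1 \right)}\right) = - 5 \left(-12 + 1 \cdot 1\right) = - 5 \left(-12 + 1\right) = \left(-5\right) \left(-11\right) = 55$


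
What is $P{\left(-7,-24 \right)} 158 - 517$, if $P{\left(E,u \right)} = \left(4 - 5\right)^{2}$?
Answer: $-359$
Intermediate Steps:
$P{\left(E,u \right)} = 1$ ($P{\left(E,u \right)} = \left(-1\right)^{2} = 1$)
$P{\left(-7,-24 \right)} 158 - 517 = 1 \cdot 158 - 517 = 158 - 517 = -359$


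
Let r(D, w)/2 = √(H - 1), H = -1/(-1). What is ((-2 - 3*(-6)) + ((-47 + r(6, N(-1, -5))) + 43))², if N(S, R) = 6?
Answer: 144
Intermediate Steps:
H = 1 (H = -1*(-1) = 1)
r(D, w) = 0 (r(D, w) = 2*√(1 - 1) = 2*√0 = 2*0 = 0)
((-2 - 3*(-6)) + ((-47 + r(6, N(-1, -5))) + 43))² = ((-2 - 3*(-6)) + ((-47 + 0) + 43))² = ((-2 + 18) + (-47 + 43))² = (16 - 4)² = 12² = 144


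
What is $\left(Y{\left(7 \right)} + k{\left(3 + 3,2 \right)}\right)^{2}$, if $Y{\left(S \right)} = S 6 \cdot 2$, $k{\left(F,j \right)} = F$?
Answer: $8100$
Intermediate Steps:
$Y{\left(S \right)} = 12 S$ ($Y{\left(S \right)} = 6 S 2 = 12 S$)
$\left(Y{\left(7 \right)} + k{\left(3 + 3,2 \right)}\right)^{2} = \left(12 \cdot 7 + \left(3 + 3\right)\right)^{2} = \left(84 + 6\right)^{2} = 90^{2} = 8100$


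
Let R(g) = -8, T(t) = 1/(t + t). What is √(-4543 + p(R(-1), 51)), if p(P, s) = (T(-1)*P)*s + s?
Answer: 8*I*√67 ≈ 65.483*I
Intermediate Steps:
T(t) = 1/(2*t)
p(P, s) = s - P*s/2 (p(P, s) = (((½)/(-1))*P)*s + s = (((½)*(-1))*P)*s + s = (-P/2)*s + s = -P*s/2 + s = s - P*s/2)
√(-4543 + p(R(-1), 51)) = √(-4543 + (½)*51*(2 - 1*(-8))) = √(-4543 + (½)*51*(2 + 8)) = √(-4543 + (½)*51*10) = √(-4543 + 255) = √(-4288) = 8*I*√67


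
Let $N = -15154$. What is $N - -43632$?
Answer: $28478$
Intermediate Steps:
$N - -43632 = -15154 - -43632 = -15154 + 43632 = 28478$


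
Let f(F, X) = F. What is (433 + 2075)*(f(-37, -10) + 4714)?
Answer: 11729916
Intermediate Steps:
(433 + 2075)*(f(-37, -10) + 4714) = (433 + 2075)*(-37 + 4714) = 2508*4677 = 11729916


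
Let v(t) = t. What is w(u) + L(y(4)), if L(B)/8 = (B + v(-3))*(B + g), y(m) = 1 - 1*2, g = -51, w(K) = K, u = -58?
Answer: 1606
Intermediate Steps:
y(m) = -1 (y(m) = 1 - 2 = -1)
L(B) = 8*(-51 + B)*(-3 + B) (L(B) = 8*((B - 3)*(B - 51)) = 8*((-3 + B)*(-51 + B)) = 8*((-51 + B)*(-3 + B)) = 8*(-51 + B)*(-3 + B))
w(u) + L(y(4)) = -58 + (1224 - 432*(-1) + 8*(-1)**2) = -58 + (1224 + 432 + 8*1) = -58 + (1224 + 432 + 8) = -58 + 1664 = 1606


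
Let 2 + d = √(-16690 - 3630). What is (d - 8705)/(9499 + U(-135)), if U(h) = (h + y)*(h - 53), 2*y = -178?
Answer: -8707/51611 + 4*I*√1270/51611 ≈ -0.1687 + 0.002762*I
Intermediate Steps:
y = -89 (y = (½)*(-178) = -89)
d = -2 + 4*I*√1270 (d = -2 + √(-16690 - 3630) = -2 + √(-20320) = -2 + 4*I*√1270 ≈ -2.0 + 142.55*I)
U(h) = (-89 + h)*(-53 + h) (U(h) = (h - 89)*(h - 53) = (-89 + h)*(-53 + h))
(d - 8705)/(9499 + U(-135)) = ((-2 + 4*I*√1270) - 8705)/(9499 + (4717 + (-135)² - 142*(-135))) = (-8707 + 4*I*√1270)/(9499 + (4717 + 18225 + 19170)) = (-8707 + 4*I*√1270)/(9499 + 42112) = (-8707 + 4*I*√1270)/51611 = (-8707 + 4*I*√1270)*(1/51611) = -8707/51611 + 4*I*√1270/51611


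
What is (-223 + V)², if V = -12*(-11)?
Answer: 8281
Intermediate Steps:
V = 132
(-223 + V)² = (-223 + 132)² = (-91)² = 8281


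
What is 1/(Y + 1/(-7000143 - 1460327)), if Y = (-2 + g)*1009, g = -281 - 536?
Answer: -8460470/6991487054371 ≈ -1.2101e-6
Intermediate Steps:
g = -817
Y = -826371 (Y = (-2 - 817)*1009 = -819*1009 = -826371)
1/(Y + 1/(-7000143 - 1460327)) = 1/(-826371 + 1/(-7000143 - 1460327)) = 1/(-826371 + 1/(-8460470)) = 1/(-826371 - 1/8460470) = 1/(-6991487054371/8460470) = -8460470/6991487054371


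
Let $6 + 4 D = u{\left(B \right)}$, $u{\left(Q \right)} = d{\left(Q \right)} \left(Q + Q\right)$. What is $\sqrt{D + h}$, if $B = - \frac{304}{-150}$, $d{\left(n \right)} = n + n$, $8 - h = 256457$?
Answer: $\frac{i \sqrt{5770043834}}{150} \approx 506.41 i$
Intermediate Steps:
$h = -256449$ ($h = 8 - 256457 = -256449$)
$d{\left(n \right)} = 2 n$
$B = \frac{152}{75}$ ($B = \left(-304\right) \left(- \frac{1}{150}\right) = \frac{152}{75} \approx 2.0267$)
$u{\left(Q \right)} = 4 Q^{2}$ ($u{\left(Q \right)} = 2 Q \left(Q + Q\right) = 2 Q 2 Q = 4 Q^{2}$)
$D = \frac{29333}{11250}$ ($D = - \frac{3}{2} + \frac{4 \left(\frac{152}{75}\right)^{2}}{4} = - \frac{3}{2} + \frac{4 \cdot \frac{23104}{5625}}{4} = - \frac{3}{2} + \frac{1}{4} \cdot \frac{92416}{5625} = - \frac{3}{2} + \frac{23104}{5625} = \frac{29333}{11250} \approx 2.6074$)
$\sqrt{D + h} = \sqrt{\frac{29333}{11250} - 256449} = \sqrt{- \frac{2885021917}{11250}} = \frac{i \sqrt{5770043834}}{150}$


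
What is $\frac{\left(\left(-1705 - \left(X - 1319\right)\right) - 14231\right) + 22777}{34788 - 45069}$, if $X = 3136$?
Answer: $- \frac{5024}{10281} \approx -0.48867$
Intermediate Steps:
$\frac{\left(\left(-1705 - \left(X - 1319\right)\right) - 14231\right) + 22777}{34788 - 45069} = \frac{\left(\left(-1705 - \left(3136 - 1319\right)\right) - 14231\right) + 22777}{34788 - 45069} = \frac{\left(\left(-1705 - 1817\right) - 14231\right) + 22777}{-10281} = \left(\left(\left(-1705 - 1817\right) - 14231\right) + 22777\right) \left(- \frac{1}{10281}\right) = \left(\left(-3522 - 14231\right) + 22777\right) \left(- \frac{1}{10281}\right) = \left(-17753 + 22777\right) \left(- \frac{1}{10281}\right) = 5024 \left(- \frac{1}{10281}\right) = - \frac{5024}{10281}$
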